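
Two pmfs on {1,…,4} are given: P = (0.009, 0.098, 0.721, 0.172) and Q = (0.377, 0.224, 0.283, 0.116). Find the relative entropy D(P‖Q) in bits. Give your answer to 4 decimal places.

D(P‖Q) = Σ p·log₂(p/q).
  0.009·log₂(0.009/0.377) = -0.04850
  0.098·log₂(0.098/0.224) = -0.11688
  0.721·log₂(0.721/0.283) = 0.97277
  0.172·log₂(0.172/0.116) = 0.09774
D(P‖Q) = 0.9051 bits.

0.9051 bits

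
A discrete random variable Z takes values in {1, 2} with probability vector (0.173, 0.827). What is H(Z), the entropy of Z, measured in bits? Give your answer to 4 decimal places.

H(Z) = −Σ p·log₂ p.
  −(0.173)·log₂(0.173) = 0.43789
  −(0.827)·log₂(0.827) = 0.22663
Sum: 0.43789 + 0.22663 = 0.6645 bits.

0.6645 bits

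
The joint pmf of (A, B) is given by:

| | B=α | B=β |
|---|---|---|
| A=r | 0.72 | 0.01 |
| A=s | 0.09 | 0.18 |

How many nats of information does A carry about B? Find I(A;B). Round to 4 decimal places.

0.2615 nats

Marginals: p(A) = (0.7300, 0.2700), p(B) = (0.8100, 0.1900).
I(A;B) = Σ p(x,y)·ln[p(x,y)/(p(x)p(y))].
  (r,α): 0.72·ln(1.2177) = 0.14179
  (r,β): 0.01·ln(0.0721) = -0.02630
  (s,α): 0.09·ln(0.4115) = -0.07991
  (s,β): 0.18·ln(3.5088) = 0.22595
Sum = 0.2615 nats.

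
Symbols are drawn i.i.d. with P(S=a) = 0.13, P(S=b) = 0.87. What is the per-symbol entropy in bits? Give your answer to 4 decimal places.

0.5574 bits

H(S) = −Σ p·log₂ p.
  −(0.13)·log₂(0.13) = 0.38264
  −(0.87)·log₂(0.87) = 0.17479
Sum: 0.38264 + 0.17479 = 0.5574 bits.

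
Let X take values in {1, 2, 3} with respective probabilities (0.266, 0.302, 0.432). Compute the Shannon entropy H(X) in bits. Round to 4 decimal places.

H(X) = −Σ p·log₂ p.
  −(0.266)·log₂(0.266) = 0.50819
  −(0.302)·log₂(0.302) = 0.52167
  −(0.432)·log₂(0.432) = 0.52311
Sum: 0.50819 + 0.52167 + 0.52311 = 1.5530 bits.

1.5530 bits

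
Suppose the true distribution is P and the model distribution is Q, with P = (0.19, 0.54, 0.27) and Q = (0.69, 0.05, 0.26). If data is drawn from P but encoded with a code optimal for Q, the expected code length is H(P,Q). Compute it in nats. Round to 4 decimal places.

H(P,Q) = −Σ p·ln q.
  −0.19·ln(0.69) = 0.07050
  −0.54·ln(0.05) = 1.61770
  −0.27·ln(0.26) = 0.36371
H(P,Q) = 2.0519 nats.

2.0519 nats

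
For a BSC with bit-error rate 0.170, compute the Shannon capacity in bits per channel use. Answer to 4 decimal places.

0.3423 bits

Binary symmetric channel: C = 1 − h₂(ε) where h₂ is the binary entropy function.
h₂(0.170) = −0.170·log₂0.170 − 0.830·log₂0.830 = 0.6577.
C = 1 − 0.6577 = 0.3423 bits per channel use.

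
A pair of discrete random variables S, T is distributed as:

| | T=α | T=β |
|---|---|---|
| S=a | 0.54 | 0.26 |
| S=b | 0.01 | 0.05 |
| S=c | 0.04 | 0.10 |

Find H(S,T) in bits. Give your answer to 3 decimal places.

H(S,T) = −Σ p(x,y)·log₂ p(x,y) over all 6 cells.
  cell (a,α): −0.54·log₂0.54 = 0.4800
  cell (a,β): −0.26·log₂0.26 = 0.5053
  cell (b,α): −0.01·log₂0.01 = 0.0664
  cell (b,β): −0.05·log₂0.05 = 0.2161
  cell (c,α): −0.04·log₂0.04 = 0.1858
  cell (c,β): −0.10·log₂0.10 = 0.3322
Sum = 1.786 bits.

1.786 bits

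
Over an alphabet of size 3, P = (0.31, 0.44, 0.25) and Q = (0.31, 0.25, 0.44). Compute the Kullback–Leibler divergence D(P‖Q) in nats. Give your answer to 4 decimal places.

0.1074 nats

D(P‖Q) = Σ p·ln(p/q).
  0.31·ln(0.31/0.31) = 0.00000
  0.44·ln(0.44/0.25) = 0.24874
  0.25·ln(0.25/0.44) = -0.14133
D(P‖Q) = 0.1074 nats.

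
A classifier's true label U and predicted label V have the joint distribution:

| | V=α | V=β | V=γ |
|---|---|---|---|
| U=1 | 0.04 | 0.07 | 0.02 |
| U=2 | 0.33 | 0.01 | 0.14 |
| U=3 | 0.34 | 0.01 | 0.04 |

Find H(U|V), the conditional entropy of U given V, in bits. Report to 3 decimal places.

Marginals: p(U) = (0.1300, 0.4800, 0.3900), p(V) = (0.7100, 0.0900, 0.2000).
H(U|V) = Σ p(V) · H(U|V=·).
  V=α: p=0.7100, H(U|V=α) = 1.2562
  V=β: p=0.0900, H(U|V=β) = 0.9864
  V=γ: p=0.2000, H(U|V=γ) = 1.1568
Weighted sum = 1.212 bits.

1.212 bits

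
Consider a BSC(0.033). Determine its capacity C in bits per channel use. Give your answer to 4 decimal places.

Binary symmetric channel: C = 1 − h₂(ε) where h₂ is the binary entropy function.
h₂(0.033) = −0.033·log₂0.033 − 0.967·log₂0.967 = 0.2092.
C = 1 − 0.2092 = 0.7908 bits per channel use.

0.7908 bits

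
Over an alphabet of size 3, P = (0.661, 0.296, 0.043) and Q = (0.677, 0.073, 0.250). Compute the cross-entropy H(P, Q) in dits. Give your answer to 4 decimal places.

0.4743 dits

H(P,Q) = −Σ p·log₁₀ q.
  −0.661·log₁₀(0.677) = 0.11198
  −0.296·log₁₀(0.073) = 0.33646
  −0.043·log₁₀(0.250) = 0.02589
H(P,Q) = 0.4743 dits.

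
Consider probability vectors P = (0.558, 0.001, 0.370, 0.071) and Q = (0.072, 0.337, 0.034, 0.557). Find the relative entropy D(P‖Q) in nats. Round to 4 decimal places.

D(P‖Q) = Σ p·ln(p/q).
  0.558·ln(0.558/0.072) = 1.14261
  0.001·ln(0.001/0.337) = -0.00582
  0.370·ln(0.370/0.034) = 0.88324
  0.071·ln(0.071/0.557) = -0.14625
D(P‖Q) = 1.8738 nats.

1.8738 nats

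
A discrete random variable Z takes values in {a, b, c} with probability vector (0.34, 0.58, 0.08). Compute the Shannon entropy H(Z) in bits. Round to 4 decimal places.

H(Z) = −Σ p·log₂ p.
  −(0.34)·log₂(0.34) = 0.52917
  −(0.58)·log₂(0.58) = 0.45581
  −(0.08)·log₂(0.08) = 0.29151
Sum: 0.52917 + 0.45581 + 0.29151 = 1.2765 bits.

1.2765 bits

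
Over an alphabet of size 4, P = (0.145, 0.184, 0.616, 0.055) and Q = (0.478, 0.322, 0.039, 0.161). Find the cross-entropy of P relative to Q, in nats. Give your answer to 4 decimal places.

H(P,Q) = −Σ p·ln q.
  −0.145·ln(0.478) = 0.10703
  −0.184·ln(0.322) = 0.20851
  −0.616·ln(0.039) = 1.99842
  −0.055·ln(0.161) = 0.10045
H(P,Q) = 2.4144 nats.

2.4144 nats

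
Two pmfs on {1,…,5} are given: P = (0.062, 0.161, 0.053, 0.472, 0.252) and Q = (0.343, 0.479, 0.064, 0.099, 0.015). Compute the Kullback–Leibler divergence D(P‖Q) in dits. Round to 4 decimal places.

D(P‖Q) = Σ p·log₁₀(p/q).
  0.062·log₁₀(0.062/0.343) = -0.04606
  0.161·log₁₀(0.161/0.479) = -0.07624
  0.053·log₁₀(0.053/0.064) = -0.00434
  0.472·log₁₀(0.472/0.099) = 0.32016
  0.252·log₁₀(0.252/0.015) = 0.30878
D(P‖Q) = 0.5023 dits.

0.5023 dits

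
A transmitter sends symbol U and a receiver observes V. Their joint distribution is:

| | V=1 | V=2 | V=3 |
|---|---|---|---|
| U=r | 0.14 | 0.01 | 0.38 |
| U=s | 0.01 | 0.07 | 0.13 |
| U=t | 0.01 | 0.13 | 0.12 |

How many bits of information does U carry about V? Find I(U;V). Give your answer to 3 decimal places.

Marginals: p(U) = (0.5300, 0.2100, 0.2600), p(V) = (0.1600, 0.2100, 0.6300).
I(U;V) = Σ p(x,y)·log₂[p(x,y)/(p(x)p(y))].
  (r,1): 0.14·log₂(1.6509) = 0.1013
  (r,2): 0.01·log₂(0.0898) = -0.0348
  (r,3): 0.38·log₂(1.1381) = 0.0709
  (s,1): 0.01·log₂(0.2976) = -0.0175
  (s,2): 0.07·log₂(1.5873) = 0.0467
  (s,3): 0.13·log₂(0.9826) = -0.0033
  (t,1): 0.01·log₂(0.2404) = -0.0206
  (t,2): 0.13·log₂(2.3810) = 0.1627
  (t,3): 0.12·log₂(0.7326) = -0.0539
Sum = 0.252 bits.

0.252 bits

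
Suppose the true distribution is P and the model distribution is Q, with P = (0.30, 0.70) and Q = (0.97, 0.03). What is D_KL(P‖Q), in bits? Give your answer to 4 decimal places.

D(P‖Q) = Σ p·log₂(p/q).
  0.30·log₂(0.30/0.97) = -0.50791
  0.70·log₂(0.70/0.03) = 3.18102
D(P‖Q) = 2.6731 bits.

2.6731 bits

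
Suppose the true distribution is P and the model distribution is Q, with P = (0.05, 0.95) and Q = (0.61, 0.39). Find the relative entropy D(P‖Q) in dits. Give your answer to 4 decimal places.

D(P‖Q) = Σ p·log₁₀(p/q).
  0.05·log₁₀(0.05/0.61) = -0.05432
  0.95·log₁₀(0.95/0.39) = 0.36733
D(P‖Q) = 0.3130 dits.

0.3130 dits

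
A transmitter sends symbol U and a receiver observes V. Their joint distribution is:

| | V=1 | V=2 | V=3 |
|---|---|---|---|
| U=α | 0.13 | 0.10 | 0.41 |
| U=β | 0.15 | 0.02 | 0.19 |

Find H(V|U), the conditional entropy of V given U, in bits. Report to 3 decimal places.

Marginals: p(U) = (0.6400, 0.3600), p(V) = (0.2800, 0.1200, 0.6000).
H(V|U) = Σ p(U) · H(V|U=·).
  U=α: p=0.6400, H(V|U=α) = 1.2971
  U=β: p=0.3600, H(V|U=β) = 1.2445
Weighted sum = 1.278 bits.

1.278 bits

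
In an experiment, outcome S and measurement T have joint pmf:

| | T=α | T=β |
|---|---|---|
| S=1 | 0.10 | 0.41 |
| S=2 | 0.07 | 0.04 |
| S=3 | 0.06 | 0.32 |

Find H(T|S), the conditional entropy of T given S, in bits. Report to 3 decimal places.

0.707 bits

Marginals: p(S) = (0.5100, 0.1100, 0.3800), p(T) = (0.2300, 0.7700).
H(T|S) = Σ p(S) · H(T|S=·).
  S=1: p=0.5100, H(T|S=1) = 0.7140
  S=2: p=0.1100, H(T|S=2) = 0.9457
  S=3: p=0.3800, H(T|S=3) = 0.6292
Weighted sum = 0.707 bits.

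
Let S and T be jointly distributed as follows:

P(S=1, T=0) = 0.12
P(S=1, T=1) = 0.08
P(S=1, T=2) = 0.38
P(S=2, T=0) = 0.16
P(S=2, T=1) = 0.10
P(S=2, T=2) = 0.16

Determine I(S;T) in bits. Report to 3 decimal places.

0.054 bits

Marginals: p(S) = (0.5800, 0.4200), p(T) = (0.2800, 0.1800, 0.5400).
I(S;T) = Σ p(x,y)·log₂[p(x,y)/(p(x)p(y))].
  (1,0): 0.12·log₂(0.7389) = -0.0524
  (1,1): 0.08·log₂(0.7663) = -0.0307
  (1,2): 0.38·log₂(1.2133) = 0.1060
  (2,0): 0.16·log₂(1.3605) = 0.0711
  (2,1): 0.10·log₂(1.3228) = 0.0404
  (2,2): 0.16·log₂(0.7055) = -0.0805
Sum = 0.054 bits.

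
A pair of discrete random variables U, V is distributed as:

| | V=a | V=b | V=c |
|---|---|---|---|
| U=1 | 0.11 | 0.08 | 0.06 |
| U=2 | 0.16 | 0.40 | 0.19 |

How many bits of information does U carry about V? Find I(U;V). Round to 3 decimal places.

0.037 bits

Marginals: p(U) = (0.2500, 0.7500), p(V) = (0.2700, 0.4800, 0.2500).
I(U;V) = H(U) + H(V) − H(U,V).
H(U) = 0.8113, H(V) = 1.5183, H(U,V) = 2.2923.
I(U;V) = 0.8113 + 1.5183 − 2.2923 = 0.037 bits.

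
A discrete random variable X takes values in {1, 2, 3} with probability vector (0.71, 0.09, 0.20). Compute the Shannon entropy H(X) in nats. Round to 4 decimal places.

H(X) = −Σ p·ln p.
  −(0.71)·ln(0.71) = 0.24317
  −(0.09)·ln(0.09) = 0.21672
  −(0.20)·ln(0.20) = 0.32189
Sum: 0.24317 + 0.21672 + 0.32189 = 0.7818 nats.

0.7818 nats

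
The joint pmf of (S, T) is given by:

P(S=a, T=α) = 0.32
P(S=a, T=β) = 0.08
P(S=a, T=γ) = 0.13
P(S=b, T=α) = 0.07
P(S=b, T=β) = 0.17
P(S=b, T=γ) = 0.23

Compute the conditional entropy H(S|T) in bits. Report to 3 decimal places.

Chain rule: H(S|T) = H(S,T) − H(T).
Marginals: p(S) = (0.5300, 0.4700), p(T) = (0.3900, 0.2500, 0.3600).
H(S,T) = 2.3910 bits; H(T) = 1.5604 bits.
H(S|T) = 2.3910 − 1.5604 = 0.831 bits.

0.831 bits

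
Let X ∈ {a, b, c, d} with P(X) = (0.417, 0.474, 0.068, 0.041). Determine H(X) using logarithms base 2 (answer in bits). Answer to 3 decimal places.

H(X) = −Σ p·log₂ p.
  −(0.417)·log₂(0.417) = 0.5262
  −(0.474)·log₂(0.474) = 0.5105
  −(0.068)·log₂(0.068) = 0.2637
  −(0.041)·log₂(0.041) = 0.1889
Sum: 0.5262 + 0.5105 + 0.2637 + 0.1889 = 1.489 bits.

1.489 bits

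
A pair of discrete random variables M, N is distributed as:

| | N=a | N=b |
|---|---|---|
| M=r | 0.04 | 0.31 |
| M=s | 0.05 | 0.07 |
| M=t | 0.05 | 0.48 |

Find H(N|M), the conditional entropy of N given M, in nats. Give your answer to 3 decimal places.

Chain rule: H(N|M) = H(M,N) − H(M).
Marginals: p(M) = (0.3500, 0.1200, 0.5300), p(N) = (0.1400, 0.8600).
H(M,N) = 1.3298 nats; H(M) = 0.9584 nats.
H(N|M) = 1.3298 − 0.9584 = 0.371 nats.

0.371 nats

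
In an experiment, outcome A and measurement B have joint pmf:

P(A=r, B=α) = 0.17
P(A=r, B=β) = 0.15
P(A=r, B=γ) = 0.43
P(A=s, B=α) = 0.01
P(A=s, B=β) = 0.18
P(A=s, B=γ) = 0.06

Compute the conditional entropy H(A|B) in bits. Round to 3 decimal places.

Chain rule: H(A|B) = H(A,B) − H(B).
Marginals: p(A) = (0.7500, 0.2500), p(B) = (0.1800, 0.3300, 0.4900).
H(A,B) = 2.1240 bits; H(B) = 1.4774 bits.
H(A|B) = 2.1240 − 1.4774 = 0.647 bits.

0.647 bits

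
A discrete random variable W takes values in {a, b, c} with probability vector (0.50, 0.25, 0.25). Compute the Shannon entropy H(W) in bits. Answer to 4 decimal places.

1.5000 bits

H(W) = −Σ p·log₂ p.
  −(0.50)·log₂(0.50) = 0.50000
  −(0.25)·log₂(0.25) = 0.50000
  −(0.25)·log₂(0.25) = 0.50000
Sum: 0.50000 + 0.50000 + 0.50000 = 1.5000 bits.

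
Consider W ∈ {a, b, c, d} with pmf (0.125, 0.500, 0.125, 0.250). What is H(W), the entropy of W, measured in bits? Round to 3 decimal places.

1.750 bits

H(W) = −Σ p·log₂ p.
  −(0.125)·log₂(0.125) = 0.3750
  −(0.500)·log₂(0.500) = 0.5000
  −(0.125)·log₂(0.125) = 0.3750
  −(0.250)·log₂(0.250) = 0.5000
Sum: 0.3750 + 0.5000 + 0.3750 + 0.5000 = 1.750 bits.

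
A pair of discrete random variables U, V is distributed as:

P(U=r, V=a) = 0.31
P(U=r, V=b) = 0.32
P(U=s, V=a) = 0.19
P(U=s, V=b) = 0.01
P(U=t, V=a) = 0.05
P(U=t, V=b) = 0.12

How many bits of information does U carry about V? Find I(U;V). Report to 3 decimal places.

Marginals: p(U) = (0.6300, 0.2000, 0.1700), p(V) = (0.5500, 0.4500).
I(U;V) = H(U) + H(V) − H(U,V).
H(U) = 1.3189, H(V) = 0.9928, H(U,V) = 2.1547.
I(U;V) = 1.3189 + 0.9928 − 2.1547 = 0.157 bits.

0.157 bits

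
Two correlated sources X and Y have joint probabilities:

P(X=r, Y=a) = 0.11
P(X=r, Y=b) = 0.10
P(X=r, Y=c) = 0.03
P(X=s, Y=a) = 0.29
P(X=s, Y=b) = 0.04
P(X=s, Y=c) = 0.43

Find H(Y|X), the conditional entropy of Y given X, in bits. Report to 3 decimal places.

1.266 bits

Marginals: p(X) = (0.2400, 0.7600), p(Y) = (0.4000, 0.1400, 0.4600).
H(Y|X) = Σ p(X) · H(Y|X=·).
  X=r: p=0.2400, H(Y|X=r) = 1.4171
  X=s: p=0.7600, H(Y|X=s) = 1.2188
Weighted sum = 1.266 bits.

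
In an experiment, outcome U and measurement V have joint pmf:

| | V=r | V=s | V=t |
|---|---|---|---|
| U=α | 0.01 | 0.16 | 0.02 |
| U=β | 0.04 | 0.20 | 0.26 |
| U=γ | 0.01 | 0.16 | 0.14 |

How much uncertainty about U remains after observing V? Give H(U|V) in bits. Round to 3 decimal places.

Marginals: p(U) = (0.1900, 0.5000, 0.3100), p(V) = (0.0600, 0.5200, 0.4200).
H(U|V) = Σ p(V) · H(U|V=·).
  V=r: p=0.0600, H(U|V=r) = 1.2516
  V=s: p=0.5200, H(U|V=s) = 1.5766
  V=t: p=0.4200, H(U|V=t) = 1.1658
Weighted sum = 1.385 bits.

1.385 bits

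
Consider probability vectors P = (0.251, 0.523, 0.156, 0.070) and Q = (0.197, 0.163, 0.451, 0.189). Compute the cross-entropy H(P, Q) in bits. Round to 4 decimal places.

2.3045 bits

H(P,Q) = −Σ p·log₂ q.
  −0.251·log₂(0.197) = 0.58828
  −0.523·log₂(0.163) = 1.36872
  −0.156·log₂(0.451) = 0.17921
  −0.070·log₂(0.189) = 0.16825
H(P,Q) = 2.3045 bits.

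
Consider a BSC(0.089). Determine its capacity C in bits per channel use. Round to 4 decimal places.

0.5669 bits

Binary symmetric channel: C = 1 − h₂(ε) where h₂ is the binary entropy function.
h₂(0.089) = −0.089·log₂0.089 − 0.911·log₂0.911 = 0.4331.
C = 1 − 0.4331 = 0.5669 bits per channel use.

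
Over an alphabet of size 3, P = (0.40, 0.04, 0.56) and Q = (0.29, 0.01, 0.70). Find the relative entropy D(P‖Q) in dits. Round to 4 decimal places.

0.0257 dits

D(P‖Q) = Σ p·log₁₀(p/q).
  0.40·log₁₀(0.40/0.29) = 0.05586
  0.04·log₁₀(0.04/0.01) = 0.02408
  0.56·log₁₀(0.56/0.70) = -0.05427
D(P‖Q) = 0.0257 dits.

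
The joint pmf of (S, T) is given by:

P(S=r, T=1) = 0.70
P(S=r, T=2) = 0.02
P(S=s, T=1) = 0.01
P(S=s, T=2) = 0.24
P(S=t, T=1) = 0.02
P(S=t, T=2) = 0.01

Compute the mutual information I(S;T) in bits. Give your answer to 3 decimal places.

Marginals: p(S) = (0.7200, 0.2500, 0.0300), p(T) = (0.7300, 0.2700).
I(S;T) = H(S) + H(T) − H(S,T).
H(S) = 0.9930, H(T) = 0.8415, H(S,T) = 1.2130.
I(S;T) = 0.9930 + 0.8415 − 1.2130 = 0.621 bits.

0.621 bits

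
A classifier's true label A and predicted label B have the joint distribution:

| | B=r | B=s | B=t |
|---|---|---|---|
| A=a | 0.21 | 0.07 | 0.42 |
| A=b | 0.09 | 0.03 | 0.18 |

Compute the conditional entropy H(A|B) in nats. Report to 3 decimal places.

0.611 nats

Chain rule: H(A|B) = H(A,B) − H(B).
Marginals: p(A) = (0.7000, 0.3000), p(B) = (0.3000, 0.1000, 0.6000).
H(A,B) = 1.5088 nats; H(B) = 0.8979 nats.
H(A|B) = 1.5088 − 0.8979 = 0.611 nats.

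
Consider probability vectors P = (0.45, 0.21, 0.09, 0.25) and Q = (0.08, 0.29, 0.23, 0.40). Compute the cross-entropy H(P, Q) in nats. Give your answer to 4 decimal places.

H(P,Q) = −Σ p·ln q.
  −0.45·ln(0.08) = 1.13658
  −0.21·ln(0.29) = 0.25995
  −0.09·ln(0.23) = 0.13227
  −0.25·ln(0.40) = 0.22907
H(P,Q) = 1.7579 nats.

1.7579 nats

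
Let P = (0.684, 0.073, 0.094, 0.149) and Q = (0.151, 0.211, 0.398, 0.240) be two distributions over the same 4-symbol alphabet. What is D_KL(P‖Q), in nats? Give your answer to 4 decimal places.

D(P‖Q) = Σ p·ln(p/q).
  0.684·ln(0.684/0.151) = 1.03330
  0.073·ln(0.073/0.211) = -0.07748
  0.094·ln(0.094/0.398) = -0.13566
  0.149·ln(0.149/0.240) = -0.07103
D(P‖Q) = 0.7491 nats.

0.7491 nats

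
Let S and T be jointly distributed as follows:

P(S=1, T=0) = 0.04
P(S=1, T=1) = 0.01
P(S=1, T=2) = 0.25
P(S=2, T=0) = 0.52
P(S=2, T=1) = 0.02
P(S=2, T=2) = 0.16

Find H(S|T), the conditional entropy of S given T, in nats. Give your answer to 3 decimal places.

0.437 nats

Chain rule: H(S|T) = H(S,T) − H(T).
Marginals: p(S) = (0.3000, 0.7000), p(T) = (0.5600, 0.0300, 0.4100).
H(S,T) = 1.2329 nats; H(T) = 0.7955 nats.
H(S|T) = 1.2329 − 0.7955 = 0.437 nats.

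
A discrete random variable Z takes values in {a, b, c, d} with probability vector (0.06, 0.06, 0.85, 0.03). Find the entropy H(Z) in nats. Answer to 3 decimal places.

0.581 nats

H(Z) = −Σ p·ln p.
  −(0.06)·ln(0.06) = 0.1688
  −(0.06)·ln(0.06) = 0.1688
  −(0.85)·ln(0.85) = 0.1381
  −(0.03)·ln(0.03) = 0.1052
Sum: 0.1688 + 0.1688 + 0.1381 + 0.1052 = 0.581 nats.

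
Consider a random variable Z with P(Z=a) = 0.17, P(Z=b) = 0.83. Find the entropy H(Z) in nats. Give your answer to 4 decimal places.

0.4559 nats

H(Z) = −Σ p·ln p.
  −(0.17)·ln(0.17) = 0.30123
  −(0.83)·ln(0.83) = 0.15465
Sum: 0.30123 + 0.15465 = 0.4559 nats.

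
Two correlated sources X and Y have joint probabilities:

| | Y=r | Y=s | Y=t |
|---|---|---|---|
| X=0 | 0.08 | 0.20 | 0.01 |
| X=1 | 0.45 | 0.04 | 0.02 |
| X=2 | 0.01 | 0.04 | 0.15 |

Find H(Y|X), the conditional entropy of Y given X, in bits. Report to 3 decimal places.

0.824 bits

Chain rule: H(Y|X) = H(X,Y) − H(X).
Marginals: p(X) = (0.2900, 0.5100, 0.2000), p(Y) = (0.5400, 0.2800, 0.1800).
H(X,Y) = 2.3021 bits; H(X) = 1.4777 bits.
H(Y|X) = 2.3021 − 1.4777 = 0.824 bits.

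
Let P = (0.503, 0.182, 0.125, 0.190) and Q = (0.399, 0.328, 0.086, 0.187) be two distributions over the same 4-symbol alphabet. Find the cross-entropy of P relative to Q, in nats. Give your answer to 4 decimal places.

H(P,Q) = −Σ p·ln q.
  −0.503·ln(0.399) = 0.46215
  −0.182·ln(0.328) = 0.20288
  −0.125·ln(0.086) = 0.30668
  −0.190·ln(0.187) = 0.31856
H(P,Q) = 1.2903 nats.

1.2903 nats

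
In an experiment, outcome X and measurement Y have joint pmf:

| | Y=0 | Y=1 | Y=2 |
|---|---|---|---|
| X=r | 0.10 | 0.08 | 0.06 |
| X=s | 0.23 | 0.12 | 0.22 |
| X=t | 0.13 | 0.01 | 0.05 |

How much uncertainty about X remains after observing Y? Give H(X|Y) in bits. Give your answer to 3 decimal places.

Marginals: p(X) = (0.2400, 0.5700, 0.1900), p(Y) = (0.4600, 0.2100, 0.3300).
H(X|Y) = Σ p(Y) · H(X|Y=·).
  Y=0: p=0.4600, H(X|Y=0) = 1.4938
  Y=1: p=0.2100, H(X|Y=1) = 1.2009
  Y=2: p=0.3300, H(X|Y=2) = 1.2496
Weighted sum = 1.352 bits.

1.352 bits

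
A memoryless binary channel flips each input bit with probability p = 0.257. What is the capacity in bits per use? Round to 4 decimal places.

0.1778 bits

Binary symmetric channel: C = 1 − h₂(ε) where h₂ is the binary entropy function.
h₂(0.257) = −0.257·log₂0.257 − 0.743·log₂0.743 = 0.8222.
C = 1 − 0.8222 = 0.1778 bits per channel use.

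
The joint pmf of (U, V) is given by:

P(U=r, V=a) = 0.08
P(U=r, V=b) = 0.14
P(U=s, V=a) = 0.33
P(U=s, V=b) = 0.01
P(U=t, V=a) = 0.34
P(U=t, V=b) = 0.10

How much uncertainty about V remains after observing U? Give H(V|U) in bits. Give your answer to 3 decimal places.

Marginals: p(U) = (0.2200, 0.3400, 0.4400), p(V) = (0.7500, 0.2500).
H(V|U) = Σ p(U) · H(V|U=·).
  U=r: p=0.2200, H(V|U=r) = 0.9457
  U=s: p=0.3400, H(V|U=s) = 0.1914
  U=t: p=0.4400, H(V|U=t) = 0.7732
Weighted sum = 0.613 bits.

0.613 bits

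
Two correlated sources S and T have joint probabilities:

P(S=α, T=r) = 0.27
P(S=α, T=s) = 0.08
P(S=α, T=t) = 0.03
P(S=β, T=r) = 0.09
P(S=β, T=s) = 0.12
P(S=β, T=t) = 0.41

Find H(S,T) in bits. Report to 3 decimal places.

H(S,T) = −Σ p(x,y)·log₂ p(x,y) over all 6 cells.
  cell (α,r): −0.27·log₂0.27 = 0.5100
  cell (α,s): −0.08·log₂0.08 = 0.2915
  cell (α,t): −0.03·log₂0.03 = 0.1518
  cell (β,r): −0.09·log₂0.09 = 0.3127
  cell (β,s): −0.12·log₂0.12 = 0.3671
  cell (β,t): −0.41·log₂0.41 = 0.5274
Sum = 2.160 bits.

2.160 bits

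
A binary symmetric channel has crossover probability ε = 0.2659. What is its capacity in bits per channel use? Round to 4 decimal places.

Binary symmetric channel: C = 1 − h₂(ε) where h₂ is the binary entropy function.
h₂(0.2659) = −0.2659·log₂0.2659 − 0.7341·log₂0.7341 = 0.8355.
C = 1 − 0.8355 = 0.1645 bits per channel use.

0.1645 bits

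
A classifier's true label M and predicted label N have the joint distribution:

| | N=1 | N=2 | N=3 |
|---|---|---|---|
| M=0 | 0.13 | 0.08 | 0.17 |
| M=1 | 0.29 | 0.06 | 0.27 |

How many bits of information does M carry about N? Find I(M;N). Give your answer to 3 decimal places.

0.022 bits

Marginals: p(M) = (0.3800, 0.6200), p(N) = (0.4200, 0.1400, 0.4400).
I(M;N) = H(M) + H(N) − H(M,N).
H(M) = 0.9580, H(N) = 1.4439, H(M,N) = 2.3802.
I(M;N) = 0.9580 + 1.4439 − 2.3802 = 0.022 bits.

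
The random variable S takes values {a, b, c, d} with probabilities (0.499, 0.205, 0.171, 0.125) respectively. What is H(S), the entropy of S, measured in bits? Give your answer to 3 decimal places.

1.780 bits

H(S) = −Σ p·log₂ p.
  −(0.499)·log₂(0.499) = 0.5004
  −(0.205)·log₂(0.205) = 0.4687
  −(0.171)·log₂(0.171) = 0.4357
  −(0.125)·log₂(0.125) = 0.3750
Sum: 0.5004 + 0.4687 + 0.4357 + 0.3750 = 1.780 bits.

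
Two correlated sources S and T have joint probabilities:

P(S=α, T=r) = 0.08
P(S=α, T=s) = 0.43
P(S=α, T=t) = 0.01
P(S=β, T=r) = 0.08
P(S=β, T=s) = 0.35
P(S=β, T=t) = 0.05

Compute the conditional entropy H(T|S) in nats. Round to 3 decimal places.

Marginals: p(S) = (0.5200, 0.4800), p(T) = (0.1600, 0.7800, 0.0600).
H(T|S) = Σ p(S) · H(T|S=·).
  S=α: p=0.5200, H(T|S=α) = 0.5211
  S=β: p=0.4800, H(T|S=β) = 0.7645
Weighted sum = 0.638 nats.

0.638 nats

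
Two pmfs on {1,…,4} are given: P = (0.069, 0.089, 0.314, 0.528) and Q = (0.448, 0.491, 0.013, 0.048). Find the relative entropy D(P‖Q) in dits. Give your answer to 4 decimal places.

D(P‖Q) = Σ p·log₁₀(p/q).
  0.069·log₁₀(0.069/0.448) = -0.05606
  0.089·log₁₀(0.089/0.491) = -0.06601
  0.314·log₁₀(0.314/0.013) = 0.43426
  0.528·log₁₀(0.528/0.048) = 0.54986
D(P‖Q) = 0.8620 dits.

0.8620 dits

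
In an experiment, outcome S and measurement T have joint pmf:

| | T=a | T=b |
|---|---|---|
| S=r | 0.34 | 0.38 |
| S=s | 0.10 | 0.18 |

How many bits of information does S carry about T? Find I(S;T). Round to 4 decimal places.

Marginals: p(S) = (0.7200, 0.2800), p(T) = (0.4400, 0.5600).
I(S;T) = Σ p(x,y)·log₂[p(x,y)/(p(x)p(y))].
  (r,a): 0.34·log₂(1.0732) = 0.03467
  (r,b): 0.38·log₂(0.9425) = -0.03249
  (s,a): 0.10·log₂(0.8117) = -0.03010
  (s,b): 0.18·log₂(1.1480) = 0.03583
Sum = 0.0079 bits.

0.0079 bits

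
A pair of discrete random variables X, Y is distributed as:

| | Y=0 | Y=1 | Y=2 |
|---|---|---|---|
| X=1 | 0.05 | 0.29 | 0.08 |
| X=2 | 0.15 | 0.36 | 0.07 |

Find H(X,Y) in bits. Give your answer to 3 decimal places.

2.235 bits

H(X,Y) = −Σ p(x,y)·log₂ p(x,y) over all 6 cells.
  cell (1,0): −0.05·log₂0.05 = 0.2161
  cell (1,1): −0.29·log₂0.29 = 0.5179
  cell (1,2): −0.08·log₂0.08 = 0.2915
  cell (2,0): −0.15·log₂0.15 = 0.4105
  cell (2,1): −0.36·log₂0.36 = 0.5306
  cell (2,2): −0.07·log₂0.07 = 0.2686
Sum = 2.235 bits.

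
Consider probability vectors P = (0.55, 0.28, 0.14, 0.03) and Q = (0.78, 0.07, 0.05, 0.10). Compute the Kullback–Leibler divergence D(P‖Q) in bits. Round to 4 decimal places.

D(P‖Q) = Σ p·log₂(p/q).
  0.55·log₂(0.55/0.78) = -0.27722
  0.28·log₂(0.28/0.07) = 0.56000
  0.14·log₂(0.14/0.05) = 0.20796
  0.03·log₂(0.03/0.10) = -0.05211
D(P‖Q) = 0.4386 bits.

0.4386 bits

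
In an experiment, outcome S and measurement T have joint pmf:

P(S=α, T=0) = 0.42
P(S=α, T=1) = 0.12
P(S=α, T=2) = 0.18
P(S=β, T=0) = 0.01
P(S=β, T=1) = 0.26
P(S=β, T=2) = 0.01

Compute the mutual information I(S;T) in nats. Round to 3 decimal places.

Marginals: p(S) = (0.7200, 0.2800), p(T) = (0.4300, 0.3800, 0.1900).
I(S;T) = H(S) + H(T) − H(S,T).
H(S) = 0.5930, H(T) = 1.0461, H(S,T) = 1.3698.
I(S;T) = 0.5930 + 1.0461 − 1.3698 = 0.269 nats.

0.269 nats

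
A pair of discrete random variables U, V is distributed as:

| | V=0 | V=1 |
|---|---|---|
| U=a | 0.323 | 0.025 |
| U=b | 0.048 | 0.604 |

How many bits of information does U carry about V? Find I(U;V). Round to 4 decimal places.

Marginals: p(U) = (0.3480, 0.6520), p(V) = (0.3710, 0.6290).
I(U;V) = Σ p(x,y)·log₂[p(x,y)/(p(x)p(y))].
  (a,0): 0.323·log₂(2.5018) = 0.42731
  (a,1): 0.025·log₂(0.1142) = -0.07826
  (b,0): 0.048·log₂(0.1984) = -0.11200
  (b,1): 0.604·log₂(1.4728) = 0.33736
Sum = 0.5744 bits.

0.5744 bits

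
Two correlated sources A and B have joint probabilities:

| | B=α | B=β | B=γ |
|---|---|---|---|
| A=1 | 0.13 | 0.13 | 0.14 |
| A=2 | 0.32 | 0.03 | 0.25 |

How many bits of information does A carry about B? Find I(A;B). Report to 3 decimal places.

0.102 bits

Marginals: p(A) = (0.4000, 0.6000), p(B) = (0.4500, 0.1600, 0.3900).
I(A;B) = H(A) + H(B) − H(A,B).
H(A) = 0.9710, H(B) = 1.4712, H(A,B) = 2.3402.
I(A;B) = 0.9710 + 1.4712 − 2.3402 = 0.102 bits.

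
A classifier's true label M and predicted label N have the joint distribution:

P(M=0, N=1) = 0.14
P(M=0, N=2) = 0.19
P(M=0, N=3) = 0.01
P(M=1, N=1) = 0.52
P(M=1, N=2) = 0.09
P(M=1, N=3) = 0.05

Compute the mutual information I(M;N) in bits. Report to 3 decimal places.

Marginals: p(M) = (0.3400, 0.6600), p(N) = (0.6600, 0.2800, 0.0600).
I(M;N) = Σ p(x,y)·log₂[p(x,y)/(p(x)p(y))].
  (0,1): 0.14·log₂(0.6239) = -0.0953
  (0,2): 0.19·log₂(1.9958) = 0.1894
  (0,3): 0.01·log₂(0.4902) = -0.0103
  (1,1): 0.52·log₂(1.1938) = 0.1329
  (1,2): 0.09·log₂(0.4870) = -0.0934
  (1,3): 0.05·log₂(1.2626) = 0.0168
Sum = 0.140 bits.

0.140 bits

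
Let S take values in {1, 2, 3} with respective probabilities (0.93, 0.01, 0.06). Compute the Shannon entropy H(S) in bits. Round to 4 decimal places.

0.4073 bits

H(S) = −Σ p·log₂ p.
  −(0.93)·log₂(0.93) = 0.09737
  −(0.01)·log₂(0.01) = 0.06644
  −(0.06)·log₂(0.06) = 0.24353
Sum: 0.09737 + 0.06644 + 0.24353 = 0.4073 bits.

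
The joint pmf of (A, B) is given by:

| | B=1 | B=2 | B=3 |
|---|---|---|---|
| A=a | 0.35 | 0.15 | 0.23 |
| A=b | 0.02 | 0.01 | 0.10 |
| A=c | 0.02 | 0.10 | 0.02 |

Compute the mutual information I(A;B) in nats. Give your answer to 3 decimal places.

0.124 nats

Marginals: p(A) = (0.7300, 0.1300, 0.1400), p(B) = (0.3900, 0.2600, 0.3500).
I(A;B) = Σ p(x,y)·ln[p(x,y)/(p(x)p(y))].
  (a,1): 0.35·ln(1.2294) = 0.0723
  (a,2): 0.15·ln(0.7903) = -0.0353
  (a,3): 0.23·ln(0.9002) = -0.0242
  (b,1): 0.02·ln(0.3945) = -0.0186
  (b,2): 0.01·ln(0.2959) = -0.0122
  (b,3): 0.10·ln(2.1978) = 0.0787
  (c,1): 0.02·ln(0.3663) = -0.0201
  (c,2): 0.10·ln(2.7473) = 0.1011
  (c,3): 0.02·ln(0.4082) = -0.0179
Sum = 0.124 nats.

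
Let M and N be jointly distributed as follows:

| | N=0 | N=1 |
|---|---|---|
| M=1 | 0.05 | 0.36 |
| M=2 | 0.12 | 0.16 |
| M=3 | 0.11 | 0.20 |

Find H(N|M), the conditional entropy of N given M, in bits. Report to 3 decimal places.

Marginals: p(M) = (0.4100, 0.2800, 0.3100), p(N) = (0.2800, 0.7200).
H(N|M) = Σ p(M) · H(N|M=·).
  M=1: p=0.4100, H(N|M=1) = 0.5349
  M=2: p=0.2800, H(N|M=2) = 0.9852
  M=3: p=0.3100, H(N|M=3) = 0.9383
Weighted sum = 0.786 bits.

0.786 bits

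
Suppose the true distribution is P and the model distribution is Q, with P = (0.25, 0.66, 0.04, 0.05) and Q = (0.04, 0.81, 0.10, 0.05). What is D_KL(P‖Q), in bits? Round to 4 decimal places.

D(P‖Q) = Σ p·log₂(p/q).
  0.25·log₂(0.25/0.04) = 0.66096
  0.66·log₂(0.66/0.81) = -0.19500
  0.04·log₂(0.04/0.10) = -0.05288
  0.05·log₂(0.05/0.05) = 0.00000
D(P‖Q) = 0.4131 bits.

0.4131 bits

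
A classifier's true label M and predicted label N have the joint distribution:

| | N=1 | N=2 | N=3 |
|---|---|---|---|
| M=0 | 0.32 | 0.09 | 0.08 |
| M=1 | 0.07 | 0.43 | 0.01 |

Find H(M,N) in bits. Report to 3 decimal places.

H(M,N) = −Σ p(x,y)·log₂ p(x,y) over all 6 cells.
  cell (0,1): −0.32·log₂0.32 = 0.5260
  cell (0,2): −0.09·log₂0.09 = 0.3127
  cell (0,3): −0.08·log₂0.08 = 0.2915
  cell (1,1): −0.07·log₂0.07 = 0.2686
  cell (1,2): −0.43·log₂0.43 = 0.5236
  cell (1,3): −0.01·log₂0.01 = 0.0664
Sum = 1.989 bits.

1.989 bits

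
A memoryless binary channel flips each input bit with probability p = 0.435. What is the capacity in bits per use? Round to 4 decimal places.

Binary symmetric channel: C = 1 − h₂(ε) where h₂ is the binary entropy function.
h₂(0.435) = −0.435·log₂0.435 − 0.565·log₂0.565 = 0.9878.
C = 1 − 0.9878 = 0.0122 bits per channel use.

0.0122 bits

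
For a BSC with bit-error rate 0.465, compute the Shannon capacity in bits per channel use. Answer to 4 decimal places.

0.0035 bits

Binary symmetric channel: C = 1 − h₂(ε) where h₂ is the binary entropy function.
h₂(0.465) = −0.465·log₂0.465 − 0.535·log₂0.535 = 0.9965.
C = 1 − 0.9965 = 0.0035 bits per channel use.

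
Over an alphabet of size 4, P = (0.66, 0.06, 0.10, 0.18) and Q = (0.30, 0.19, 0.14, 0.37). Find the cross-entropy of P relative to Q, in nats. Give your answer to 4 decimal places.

H(P,Q) = −Σ p·ln q.
  −0.66·ln(0.30) = 0.79462
  −0.06·ln(0.19) = 0.09964
  −0.10·ln(0.14) = 0.19661
  −0.18·ln(0.37) = 0.17897
H(P,Q) = 1.2698 nats.

1.2698 nats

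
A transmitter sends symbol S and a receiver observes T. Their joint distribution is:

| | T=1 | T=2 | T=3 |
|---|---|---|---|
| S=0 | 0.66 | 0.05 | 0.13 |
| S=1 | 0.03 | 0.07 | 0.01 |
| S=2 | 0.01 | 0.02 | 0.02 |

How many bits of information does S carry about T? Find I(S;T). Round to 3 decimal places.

Marginals: p(S) = (0.8400, 0.1100, 0.0500), p(T) = (0.7000, 0.1400, 0.1600).
I(S;T) = H(S) + H(T) − H(S,T).
H(S) = 0.7777, H(T) = 1.1803, H(S,T) = 1.7733.
I(S;T) = 0.7777 + 1.1803 − 1.7733 = 0.185 bits.

0.185 bits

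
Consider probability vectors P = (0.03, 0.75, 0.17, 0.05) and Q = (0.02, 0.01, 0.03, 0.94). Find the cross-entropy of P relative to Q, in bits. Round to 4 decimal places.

H(P,Q) = −Σ p·log₂ q.
  −0.03·log₂(0.02) = 0.16932
  −0.75·log₂(0.01) = 4.98289
  −0.17·log₂(0.03) = 0.86001
  −0.05·log₂(0.94) = 0.00446
H(P,Q) = 6.0167 bits.

6.0167 bits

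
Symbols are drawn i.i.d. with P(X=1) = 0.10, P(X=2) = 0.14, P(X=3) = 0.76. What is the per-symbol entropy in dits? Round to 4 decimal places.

0.3101 dits

H(X) = −Σ p·log₁₀ p.
  −(0.10)·log₁₀(0.10) = 0.10000
  −(0.14)·log₁₀(0.14) = 0.11954
  −(0.76)·log₁₀(0.76) = 0.09058
Sum: 0.10000 + 0.11954 + 0.09058 = 0.3101 dits.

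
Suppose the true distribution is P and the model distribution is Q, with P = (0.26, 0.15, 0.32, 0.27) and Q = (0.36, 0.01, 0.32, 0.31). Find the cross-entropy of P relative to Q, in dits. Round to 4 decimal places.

0.7110 dits

H(P,Q) = −Σ p·log₁₀ q.
  −0.26·log₁₀(0.36) = 0.11536
  −0.15·log₁₀(0.01) = 0.30000
  −0.32·log₁₀(0.32) = 0.15835
  −0.27·log₁₀(0.31) = 0.13733
H(P,Q) = 0.7110 dits.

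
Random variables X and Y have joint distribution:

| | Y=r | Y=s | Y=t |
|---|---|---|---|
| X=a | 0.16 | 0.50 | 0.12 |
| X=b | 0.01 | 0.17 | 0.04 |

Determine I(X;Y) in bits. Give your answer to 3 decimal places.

0.028 bits

Marginals: p(X) = (0.7800, 0.2200), p(Y) = (0.1700, 0.6700, 0.1600).
I(X;Y) = Σ p(x,y)·log₂[p(x,y)/(p(x)p(y))].
  (a,r): 0.16·log₂(1.2066) = 0.0434
  (a,s): 0.50·log₂(0.9568) = -0.0319
  (a,t): 0.12·log₂(0.9615) = -0.0068
  (b,r): 0.01·log₂(0.2674) = -0.0190
  (b,s): 0.17·log₂(1.1533) = 0.0350
  (b,t): 0.04·log₂(1.1364) = 0.0074
Sum = 0.028 bits.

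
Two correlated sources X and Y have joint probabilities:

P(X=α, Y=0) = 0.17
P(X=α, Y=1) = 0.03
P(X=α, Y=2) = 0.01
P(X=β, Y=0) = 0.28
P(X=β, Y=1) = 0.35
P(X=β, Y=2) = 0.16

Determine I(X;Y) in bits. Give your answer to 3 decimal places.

0.105 bits

Marginals: p(X) = (0.2100, 0.7900), p(Y) = (0.4500, 0.3800, 0.1700).
I(X;Y) = H(X) + H(Y) − H(X,Y).
H(X) = 0.7415, H(Y) = 1.4834, H(X,Y) = 2.1201.
I(X;Y) = 0.7415 + 1.4834 − 2.1201 = 0.105 bits.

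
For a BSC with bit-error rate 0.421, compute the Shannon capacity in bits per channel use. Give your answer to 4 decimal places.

Binary symmetric channel: C = 1 − h₂(ε) where h₂ is the binary entropy function.
h₂(0.421) = −0.421·log₂0.421 − 0.579·log₂0.579 = 0.9819.
C = 1 − 0.9819 = 0.0181 bits per channel use.

0.0181 bits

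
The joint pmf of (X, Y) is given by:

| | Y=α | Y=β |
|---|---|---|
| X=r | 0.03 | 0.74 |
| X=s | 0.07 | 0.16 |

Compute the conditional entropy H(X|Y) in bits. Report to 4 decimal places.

0.6958 bits

Chain rule: H(X|Y) = H(X,Y) − H(Y).
Marginals: p(X) = (0.7700, 0.2300), p(Y) = (0.1000, 0.9000).
H(X,Y) = 1.1648 bits; H(Y) = 0.4690 bits.
H(X|Y) = 1.1648 − 0.4690 = 0.6958 bits.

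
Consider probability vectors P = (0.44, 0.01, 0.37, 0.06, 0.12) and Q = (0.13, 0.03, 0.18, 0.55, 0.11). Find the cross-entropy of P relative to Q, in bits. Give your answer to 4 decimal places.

H(P,Q) = −Σ p·log₂ q.
  −0.44·log₂(0.13) = 1.29510
  −0.01·log₂(0.03) = 0.05059
  −0.37·log₂(0.18) = 0.91535
  −0.06·log₂(0.55) = 0.05175
  −0.12·log₂(0.11) = 0.38213
H(P,Q) = 2.6949 bits.

2.6949 bits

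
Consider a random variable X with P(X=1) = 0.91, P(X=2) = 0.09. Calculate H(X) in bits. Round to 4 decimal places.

0.4365 bits

H(X) = −Σ p·log₂ p.
  −(0.91)·log₂(0.91) = 0.12382
  −(0.09)·log₂(0.09) = 0.31265
Sum: 0.12382 + 0.31265 = 0.4365 bits.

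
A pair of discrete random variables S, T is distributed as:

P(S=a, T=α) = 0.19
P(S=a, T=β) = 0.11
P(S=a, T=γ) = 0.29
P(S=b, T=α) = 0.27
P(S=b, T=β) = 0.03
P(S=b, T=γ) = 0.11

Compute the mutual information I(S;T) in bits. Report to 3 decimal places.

Marginals: p(S) = (0.5900, 0.4100), p(T) = (0.4600, 0.1400, 0.4000).
I(S;T) = H(S) + H(T) − H(S,T).
H(S) = 0.9765, H(T) = 1.4412, H(S,T) = 2.3355.
I(S;T) = 0.9765 + 1.4412 − 2.3355 = 0.082 bits.

0.082 bits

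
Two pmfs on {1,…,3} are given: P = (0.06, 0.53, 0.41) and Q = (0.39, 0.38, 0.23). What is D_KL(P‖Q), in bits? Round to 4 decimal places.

0.4343 bits

D(P‖Q) = Σ p·log₂(p/q).
  0.06·log₂(0.06/0.39) = -0.16203
  0.53·log₂(0.53/0.38) = 0.25440
  0.41·log₂(0.41/0.23) = 0.34194
D(P‖Q) = 0.4343 bits.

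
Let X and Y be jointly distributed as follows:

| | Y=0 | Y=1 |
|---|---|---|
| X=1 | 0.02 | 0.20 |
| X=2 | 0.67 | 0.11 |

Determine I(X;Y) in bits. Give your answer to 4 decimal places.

0.3387 bits

Marginals: p(X) = (0.2200, 0.7800), p(Y) = (0.6900, 0.3100).
I(X;Y) = H(X) + H(Y) − H(X,Y).
H(X) = 0.7602, H(Y) = 0.8932, H(X,Y) = 1.3147.
I(X;Y) = 0.7602 + 0.8932 − 1.3147 = 0.3387 bits.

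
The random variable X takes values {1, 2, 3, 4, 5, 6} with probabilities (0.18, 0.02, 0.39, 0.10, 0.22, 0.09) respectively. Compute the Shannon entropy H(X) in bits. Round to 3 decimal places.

H(X) = −Σ p·log₂ p.
  −(0.18)·log₂(0.18) = 0.4453
  −(0.02)·log₂(0.02) = 0.1129
  −(0.39)·log₂(0.39) = 0.5298
  −(0.10)·log₂(0.10) = 0.3322
  −(0.22)·log₂(0.22) = 0.4806
  −(0.09)·log₂(0.09) = 0.3127
Sum: 0.4453 + 0.1129 + 0.5298 + 0.3322 + 0.4806 + 0.3127 = 2.213 bits.

2.213 bits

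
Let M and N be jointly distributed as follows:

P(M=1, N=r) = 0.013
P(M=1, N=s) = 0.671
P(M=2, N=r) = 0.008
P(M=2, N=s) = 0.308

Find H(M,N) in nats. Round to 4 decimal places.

H(M,N) = −Σ p(x,y)·ln p(x,y) over all 4 cells.
  cell (1,r): −0.013·ln0.013 = 0.05646
  cell (1,s): −0.671·ln0.671 = 0.26772
  cell (2,r): −0.008·ln0.008 = 0.03863
  cell (2,s): −0.308·ln0.308 = 0.36272
Sum = 0.7255 nats.

0.7255 nats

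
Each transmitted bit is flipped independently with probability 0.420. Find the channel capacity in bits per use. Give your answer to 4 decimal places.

0.0185 bits

Binary symmetric channel: C = 1 − h₂(ε) where h₂ is the binary entropy function.
h₂(0.420) = −0.420·log₂0.420 − 0.580·log₂0.580 = 0.9815.
C = 1 − 0.9815 = 0.0185 bits per channel use.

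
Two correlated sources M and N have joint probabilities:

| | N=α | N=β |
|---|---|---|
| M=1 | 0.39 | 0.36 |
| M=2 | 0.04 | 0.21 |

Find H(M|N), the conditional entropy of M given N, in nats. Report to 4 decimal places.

Marginals: p(M) = (0.7500, 0.2500), p(N) = (0.4300, 0.5700).
H(M|N) = Σ p(N) · H(M|N=·).
  N=α: p=0.4300, H(M|N=α) = 0.3095
  N=β: p=0.5700, H(M|N=β) = 0.6581
Weighted sum = 0.5082 nats.

0.5082 nats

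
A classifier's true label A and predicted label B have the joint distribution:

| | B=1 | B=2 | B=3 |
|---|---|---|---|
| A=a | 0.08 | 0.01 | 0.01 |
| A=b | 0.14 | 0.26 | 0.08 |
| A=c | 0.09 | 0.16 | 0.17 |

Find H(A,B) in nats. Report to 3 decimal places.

H(A,B) = −Σ p(x,y)·ln p(x,y) over all 9 cells.
  cell (a,1): −0.08·ln0.08 = 0.2021
  cell (a,2): −0.01·ln0.01 = 0.0461
  cell (a,3): −0.01·ln0.01 = 0.0461
  cell (b,1): −0.14·ln0.14 = 0.2753
  cell (b,2): −0.26·ln0.26 = 0.3502
  cell (b,3): −0.08·ln0.08 = 0.2021
  cell (c,1): −0.09·ln0.09 = 0.2167
  cell (c,2): −0.16·ln0.16 = 0.2932
  cell (c,3): −0.17·ln0.17 = 0.3012
Sum = 1.933 nats.

1.933 nats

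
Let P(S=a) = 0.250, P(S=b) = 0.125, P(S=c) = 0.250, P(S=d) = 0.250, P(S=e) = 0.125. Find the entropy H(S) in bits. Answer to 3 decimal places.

2.250 bits

H(S) = −Σ p·log₂ p.
  −(0.250)·log₂(0.250) = 0.5000
  −(0.125)·log₂(0.125) = 0.3750
  −(0.250)·log₂(0.250) = 0.5000
  −(0.250)·log₂(0.250) = 0.5000
  −(0.125)·log₂(0.125) = 0.3750
Sum: 0.5000 + 0.3750 + 0.5000 + 0.5000 + 0.3750 = 2.250 bits.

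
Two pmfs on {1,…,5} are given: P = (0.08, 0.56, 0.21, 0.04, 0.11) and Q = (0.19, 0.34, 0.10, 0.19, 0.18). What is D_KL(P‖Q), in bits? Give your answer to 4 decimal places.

D(P‖Q) = Σ p·log₂(p/q).
  0.08·log₂(0.08/0.19) = -0.09983
  0.56·log₂(0.56/0.34) = 0.40314
  0.21·log₂(0.21/0.10) = 0.22478
  0.04·log₂(0.04/0.19) = -0.08992
  0.11·log₂(0.11/0.18) = -0.07815
D(P‖Q) = 0.3600 bits.

0.3600 bits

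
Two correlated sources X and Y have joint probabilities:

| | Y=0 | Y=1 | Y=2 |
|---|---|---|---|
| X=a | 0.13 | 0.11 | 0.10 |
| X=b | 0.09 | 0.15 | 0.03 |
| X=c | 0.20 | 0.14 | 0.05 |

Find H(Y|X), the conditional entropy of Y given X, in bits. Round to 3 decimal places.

Chain rule: H(Y|X) = H(X,Y) − H(X).
Marginals: p(X) = (0.3400, 0.2700, 0.3900), p(Y) = (0.4200, 0.4000, 0.1800).
H(X,Y) = 3.0177 bits; H(X) = 1.5690 bits.
H(Y|X) = 3.0177 − 1.5690 = 1.449 bits.

1.449 bits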